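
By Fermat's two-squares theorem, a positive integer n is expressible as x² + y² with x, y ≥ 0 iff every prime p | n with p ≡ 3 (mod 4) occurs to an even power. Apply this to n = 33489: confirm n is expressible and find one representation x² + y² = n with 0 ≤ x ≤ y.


Step 1: Factor n = 33489 = 3^2 · 61^2.
Step 2: Check the mod-4 condition on each prime factor: 3 ≡ 3 (mod 4), exponent 2 (must be even); 61 ≡ 1 (mod 4), exponent 2.
All primes ≡ 3 (mod 4) appear to even exponent (or don't appear), so by the two-squares theorem n IS expressible as a sum of two squares.
Step 3: Build a representation. Group n = k² · m with k = 3 and m = 61 · 61 = 3721 (a product of primes ≡ 1 (mod 4)); a representation of m scales to one of n via (k·x)² + (k·y)² = k²(x² + y²). Each prime p ≡ 1 (mod 4) is itself a sum of two squares; find a² by testing p − a² for a perfect square:
  61: 61 − 1² = 60, 61 − 2² = 57, 61 − 3² = 52, 61 − 4² = 45, 61 − 5² = 36 = 6² ⇒ 61 = 5² + 6².
  Combine using the Brahmagupta–Fibonacci identity (a² + b²)(c² + d²) = (ac − bd)² + (ad + bc)² = (ac + bd)² + (ad − bc)²:
  61 · 61 = 3721: from (5² + 6²)(5² + 6²), take (5·5 − 6·6, 5·6 + 6·5) = (25 − 36, 30 + 30) = (-11, 60); dropping signs (only squares matter) gives (11, 60); check 11² + 60² = 121 + 3600 = 3721 ✓.
  Scale by k = 3: (3·11, 3·60) = (33, 180).
Step 4: Order so x ≤ y and verify: 33² + 180² = 1089 + 32400 = 33489 = n. ✓

n = 33489 = 33² + 180² (one valid representation with x ≤ y).


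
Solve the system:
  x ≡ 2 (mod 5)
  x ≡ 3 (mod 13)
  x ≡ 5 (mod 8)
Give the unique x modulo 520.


Moduli 5, 13, 8 are pairwise coprime; by CRT there is a unique solution modulo M = 5 · 13 · 8 = 520.
Solve pairwise, accumulating the modulus:
  Start with x ≡ 2 (mod 5).
  Combine with x ≡ 3 (mod 13): since gcd(5, 13) = 1, we get a unique residue mod 65.
    Write x = 2 + 5·t and substitute into x ≡ 3 (mod 13): 5·t ≡ 3 − 2 = 1 (mod 13).
    The inverse of 5 mod 13 is 8 (since 5·8 = 40 = 3·13 + 1), so t ≡ 8·1 = 8 ≡ 8 (mod 13).
    Then x = 2 + 5·8 = 42, valid modulo lcm(5, 13) = 65: x ≡ 42 (mod 65).
  Combine with x ≡ 5 (mod 8): since gcd(65, 8) = 1, we get a unique residue mod 520.
    Write x = 42 + 65·t and substitute into x ≡ 5 (mod 8): 65·t ≡ 5 − 42 = -37 (mod 8).
    Reduce coefficients mod 8: 1·t ≡ 3 (mod 8).
    So t ≡ 3 (mod 8).
    Then x = 42 + 65·3 = 237, valid modulo lcm(65, 8) = 520: x ≡ 237 (mod 520).
Verify: 237 mod 5 = 2 ✓, 237 mod 13 = 3 ✓, 237 mod 8 = 5 ✓.

x ≡ 237 (mod 520).


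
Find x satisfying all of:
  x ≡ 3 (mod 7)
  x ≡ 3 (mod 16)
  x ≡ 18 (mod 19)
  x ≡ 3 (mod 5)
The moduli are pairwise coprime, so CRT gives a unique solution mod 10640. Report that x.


Product of moduli M = 7 · 16 · 19 · 5 = 10640.
Merge one congruence at a time:
  Start: x ≡ 3 (mod 7).
  Combine with x ≡ 3 (mod 16); new modulus lcm = 112.
    Write x = 3 + 7·t and substitute into x ≡ 3 (mod 16): 7·t ≡ 3 − 3 = 0 (mod 16).
    The inverse of 7 mod 16 is 7 (since 7·7 = 49 = 3·16 + 1), so t ≡ 7·0 = 0 ≡ 0 (mod 16).
    Then x = 3 + 7·0 = 3, valid modulo lcm(7, 16) = 112: x ≡ 3 (mod 112).
  Combine with x ≡ 18 (mod 19); new modulus lcm = 2128.
    Write x = 3 + 112·t and substitute into x ≡ 18 (mod 19): 112·t ≡ 18 − 3 = 15 (mod 19).
    Reduce coefficients mod 19: 17·t ≡ 15 (mod 19).
    The inverse of 17 mod 19 is 9 (since 17·9 = 153 = 8·19 + 1), so t ≡ 9·15 = 135 ≡ 2 (mod 19).
    Then x = 3 + 112·2 = 227, valid modulo lcm(112, 19) = 2128: x ≡ 227 (mod 2128).
  Combine with x ≡ 3 (mod 5); new modulus lcm = 10640.
    Write x = 227 + 2128·t and substitute into x ≡ 3 (mod 5): 2128·t ≡ 3 − 227 = -224 (mod 5).
    Reduce coefficients mod 5: 3·t ≡ 1 (mod 5).
    The inverse of 3 mod 5 is 2 (since 3·2 = 6 = 1·5 + 1), so t ≡ 2·1 = 2 ≡ 2 (mod 5).
    Then x = 227 + 2128·2 = 4483, valid modulo lcm(2128, 5) = 10640: x ≡ 4483 (mod 10640).
Verify against each original: 4483 mod 7 = 3, 4483 mod 16 = 3, 4483 mod 19 = 18, 4483 mod 5 = 3.

x ≡ 4483 (mod 10640).


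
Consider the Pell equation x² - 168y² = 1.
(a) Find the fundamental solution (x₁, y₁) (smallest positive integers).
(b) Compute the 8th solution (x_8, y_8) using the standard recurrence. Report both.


Step 1: Find the fundamental solution (x₁, y₁) of x² - 168y² = 1.
  Expand √168 as a continued fraction. a₀ = ⌊√168⌋ = 12; iterate m_{k+1} = d_k·a_k − m_k, d_{k+1} = (168 − m_{k+1}²)/d_k, a_{k+1} = ⌊(a₀ + m_{k+1})/d_{k+1}⌋ (starting m₀ = 0, d₀ = 1), with convergents p_k = a_k·p_{k-1} + p_{k-2}, q_k = a_k·q_{k-1} + q_{k-2} (p₋₁ = 1, q₋₁ = 0):
  k = 0: a₀ = 12; p₀/q₀ = 12/1; p₀² − 168·q₀² = 144 − 168 = -24.
  k = 1: m = 12, d = 24, a = ⌊(12 + 12)/24⌋ = 1; p/q = (1·12 + 1)/(1·1 + 0) = 13/1; p² − 168·q² = 169 − 168 = 1.
  The first convergent with p² − 168·q² = 1 gives the fundamental solution (x₁, y₁) = (13, 1).
Step 2: Apply the recurrence (x_{n+1}, y_{n+1}) = (x₁x_n + 168y₁y_n, x₁y_n + y₁x_n) repeatedly.
  From (x_1, y_1) = (13, 1): x_2 = 13·13 + 168·1·1 = 337; y_2 = 13·1 + 1·13 = 26.
  From (x_2, y_2) = (337, 26): x_3 = 13·337 + 168·1·26 = 8749; y_3 = 13·26 + 1·337 = 675.
  From (x_3, y_3) = (8749, 675): x_4 = 13·8749 + 168·1·675 = 227137; y_4 = 13·675 + 1·8749 = 17524.
  From (x_4, y_4) = (227137, 17524): x_5 = 13·227137 + 168·1·17524 = 5896813; y_5 = 13·17524 + 1·227137 = 454949.
  From (x_5, y_5) = (5896813, 454949): x_6 = 13·5896813 + 168·1·454949 = 153090001; y_6 = 13·454949 + 1·5896813 = 11811150.
  From (x_6, y_6) = (153090001, 11811150): x_7 = 13·153090001 + 168·1·11811150 = 3974443213; y_7 = 13·11811150 + 1·153090001 = 306634951.
  From (x_7, y_7) = (3974443213, 306634951): x_8 = 13·3974443213 + 168·1·306634951 = 103182433537; y_8 = 13·306634951 + 1·3974443213 = 7960697576.
Step 3: Verify x_8² - 168·y_8² = 10646614590617422330369 - 10646614590617422330368 = 1 (should be 1). ✓

(x_1, y_1) = (13, 1); (x_8, y_8) = (103182433537, 7960697576).


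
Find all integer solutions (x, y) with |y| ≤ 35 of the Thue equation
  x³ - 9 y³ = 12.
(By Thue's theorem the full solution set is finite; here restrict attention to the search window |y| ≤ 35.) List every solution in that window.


The equation is x³ - 9y³ = 12. For fixed y, x³ = 9·y³ + 12, so a solution requires the RHS to be a perfect cube.
Strategy: iterate y from -35 to 35, compute RHS = 9·y³ + 12, and check whether it is a (positive or negative) perfect cube.
Check small values of y:
  y = 0: RHS = 12 is not a perfect cube.
  y = 1: RHS = 21 is not a perfect cube.
  y = -1: RHS = 3 is not a perfect cube.
  y = 2: RHS = 84 is not a perfect cube.
  y = -2: RHS = -60 is not a perfect cube.
  y = 3: RHS = 255 is not a perfect cube.
  y = -3: RHS = -231 is not a perfect cube.
Continuing the search up to |y| = 35 finds no solutions either.
No (x, y) in the scanned range satisfies the equation.

No integer solutions with |y| ≤ 35.


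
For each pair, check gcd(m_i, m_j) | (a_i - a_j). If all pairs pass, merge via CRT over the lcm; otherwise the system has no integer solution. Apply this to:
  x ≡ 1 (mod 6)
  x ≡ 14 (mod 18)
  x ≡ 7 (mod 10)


Moduli 6, 18, 10 are not pairwise coprime, so CRT works modulo lcm(m_i) when all pairwise compatibility conditions hold.
Pairwise compatibility: gcd(m_i, m_j) must divide a_i - a_j for every pair.
Merge one congruence at a time:
  Start: x ≡ 1 (mod 6).
  Combine with x ≡ 14 (mod 18): gcd(6, 18) = 6, and 14 - 1 = 13 is NOT divisible by 6.
    ⇒ system is inconsistent (no integer solution).

No solution (the system is inconsistent).


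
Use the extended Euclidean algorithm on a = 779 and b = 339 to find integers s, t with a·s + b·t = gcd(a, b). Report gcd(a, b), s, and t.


Euclidean algorithm on (779, 339) — divide until remainder is 0:
  779 = 2 · 339 + 101
  339 = 3 · 101 + 36
  101 = 2 · 36 + 29
  36 = 1 · 29 + 7
  29 = 4 · 7 + 1
  7 = 7 · 1 + 0
gcd(779, 339) = 1.
Track Bezout coefficients alongside the remainders: start with r₀ = 779 = a·1 + b·0 (s = 1, t = 0) and r₁ = 339 = a·0 + b·1 (s = 0, t = 1); each new remainder r_{k+1} = r_{k-1} − q_k·r_k inherits s_{k+1} = s_{k-1} − q_k·s_k, t_{k+1} = t_{k-1} − q_k·t_k, so r_k = a·s_k + b·t_k at every step:
  q = 2: r = 101, s = 1 − 2·0 = 1, t = 0 − 2·1 = -2  (check: 779·1 + 339·(-2) = 101)
  q = 3: r = 36, s = 0 − 3·1 = -3, t = 1 − 3·(-2) = 7  (check: 779·(-3) + 339·7 = 36)
  q = 2: r = 29, s = 1 − 2·(-3) = 7, t = -2 − 2·7 = -16  (check: 779·7 + 339·(-16) = 29)
  q = 1: r = 7, s = -3 − 1·7 = -10, t = 7 − 1·(-16) = 23  (check: 779·(-10) + 339·23 = 7)
  q = 4: r = 1, s = 7 − 4·(-10) = 47, t = -16 − 4·23 = -108  (check: 779·47 + 339·(-108) = 1)
The row with r = 1 (the gcd) gives the Bezout coefficients s = 47, t = -108.
Result: 779 · (47) + 339 · (-108) = 1.

gcd(779, 339) = 1; s = 47, t = -108 (check: 779·47 + 339·(-108) = 1).


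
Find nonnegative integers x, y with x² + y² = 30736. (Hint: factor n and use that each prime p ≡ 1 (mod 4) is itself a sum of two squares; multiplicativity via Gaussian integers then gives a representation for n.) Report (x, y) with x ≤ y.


Step 1: Factor n = 30736 = 2^4 · 17 · 113.
Step 2: Check the mod-4 condition on each prime factor: 2 = 2 (special); 17 ≡ 1 (mod 4), exponent 1; 113 ≡ 1 (mod 4), exponent 1.
All primes ≡ 3 (mod 4) appear to even exponent (or don't appear), so by the two-squares theorem n IS expressible as a sum of two squares.
Step 3: Build a representation. Group n = k² · m with k = 4 and m = 17 · 113 = 1921 (a product of primes ≡ 1 (mod 4)); a representation of m scales to one of n via (k·x)² + (k·y)² = k²(x² + y²). Each prime p ≡ 1 (mod 4) is itself a sum of two squares; find a² by testing p − a² for a perfect square:
  17: 17 − 1² = 16 = 4² ⇒ 17 = 1² + 4².
  113: 113 − 1² = 112, 113 − 2² = 109, 113 − 3² = 104, 113 − 4² = 97, 113 − 5² = 88, 113 − 6² = 77, 113 − 7² = 64 = 8² ⇒ 113 = 7² + 8².
  Combine using the Brahmagupta–Fibonacci identity (a² + b²)(c² + d²) = (ac − bd)² + (ad + bc)² = (ac + bd)² + (ad − bc)²:
  17 · 113 = 1921: from (1² + 4²)(7² + 8²), take (1·7 − 4·8, 1·8 + 4·7) = (7 − 32, 8 + 28) = (-25, 36); dropping signs (only squares matter) gives (25, 36); check 25² + 36² = 625 + 1296 = 1921 ✓.
  Scale by k = 4: (4·25, 4·36) = (100, 144).
Step 4: Order so x ≤ y and verify: 100² + 144² = 10000 + 20736 = 30736 = n. ✓

n = 30736 = 100² + 144² (one valid representation with x ≤ y).


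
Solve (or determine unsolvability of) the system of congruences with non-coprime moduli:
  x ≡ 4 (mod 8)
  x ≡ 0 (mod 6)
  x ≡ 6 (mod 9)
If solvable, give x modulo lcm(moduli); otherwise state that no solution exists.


Moduli 8, 6, 9 are not pairwise coprime, so CRT works modulo lcm(m_i) when all pairwise compatibility conditions hold.
Pairwise compatibility: gcd(m_i, m_j) must divide a_i - a_j for every pair.
Merge one congruence at a time:
  Start: x ≡ 4 (mod 8).
  Combine with x ≡ 0 (mod 6): gcd(8, 6) = 2; 0 - 4 = -4, which IS divisible by 2, so compatible.
    Write x = 4 + 8·t and substitute into x ≡ 0 (mod 6): 8·t ≡ 0 − 4 = -4 (mod 6).
    Divide the congruence (and modulus) by g = 2: 4·t ≡ -2 (mod 3).
    Reduce coefficients mod 3: 1·t ≡ 1 (mod 3).
    So t ≡ 1 (mod 3).
    Then x = 4 + 8·1 = 12, valid modulo lcm(8, 6) = 24: x ≡ 12 (mod 24).
  Combine with x ≡ 6 (mod 9): gcd(24, 9) = 3; 6 - 12 = -6, which IS divisible by 3, so compatible.
    Write x = 12 + 24·t and substitute into x ≡ 6 (mod 9): 24·t ≡ 6 − 12 = -6 (mod 9).
    Divide the congruence (and modulus) by g = 3: 8·t ≡ -2 (mod 3).
    Reduce coefficients mod 3: 2·t ≡ 1 (mod 3).
    The inverse of 2 mod 3 is 2 (since 2·2 = 4 = 1·3 + 1), so t ≡ 2·1 = 2 ≡ 2 (mod 3).
    Then x = 12 + 24·2 = 60, valid modulo lcm(24, 9) = 72: x ≡ 60 (mod 72).
Verify: 60 mod 8 = 4, 60 mod 6 = 0, 60 mod 9 = 6.

x ≡ 60 (mod 72).


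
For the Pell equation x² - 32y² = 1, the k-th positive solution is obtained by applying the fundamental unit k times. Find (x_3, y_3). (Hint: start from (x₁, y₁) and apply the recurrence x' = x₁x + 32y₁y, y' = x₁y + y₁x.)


Step 1: Find the fundamental solution (x₁, y₁) of x² - 32y² = 1.
  Expand √32 as a continued fraction. a₀ = ⌊√32⌋ = 5; iterate m_{k+1} = d_k·a_k − m_k, d_{k+1} = (32 − m_{k+1}²)/d_k, a_{k+1} = ⌊(a₀ + m_{k+1})/d_{k+1}⌋ (starting m₀ = 0, d₀ = 1), with convergents p_k = a_k·p_{k-1} + p_{k-2}, q_k = a_k·q_{k-1} + q_{k-2} (p₋₁ = 1, q₋₁ = 0):
  k = 0: a₀ = 5; p₀/q₀ = 5/1; p₀² − 32·q₀² = 25 − 32 = -7.
  k = 1: m = 5, d = 7, a = ⌊(5 + 5)/7⌋ = 1; p/q = (1·5 + 1)/(1·1 + 0) = 6/1; p² − 32·q² = 36 − 32 = 4.
  k = 2: m = 2, d = 4, a = ⌊(5 + 2)/4⌋ = 1; p/q = (1·6 + 5)/(1·1 + 1) = 11/2; p² − 32·q² = 121 − 128 = -7.
  k = 3: m = 2, d = 7, a = ⌊(5 + 2)/7⌋ = 1; p/q = (1·11 + 6)/(1·2 + 1) = 17/3; p² − 32·q² = 289 − 288 = 1.
  The first convergent with p² − 32·q² = 1 gives the fundamental solution (x₁, y₁) = (17, 3).
Step 2: Apply the recurrence (x_{n+1}, y_{n+1}) = (x₁x_n + 32y₁y_n, x₁y_n + y₁x_n) repeatedly.
  From (x_1, y_1) = (17, 3): x_2 = 17·17 + 32·3·3 = 577; y_2 = 17·3 + 3·17 = 102.
  From (x_2, y_2) = (577, 102): x_3 = 17·577 + 32·3·102 = 19601; y_3 = 17·102 + 3·577 = 3465.
Step 3: Verify x_3² - 32·y_3² = 384199201 - 384199200 = 1 (should be 1). ✓

(x_1, y_1) = (17, 3); (x_3, y_3) = (19601, 3465).


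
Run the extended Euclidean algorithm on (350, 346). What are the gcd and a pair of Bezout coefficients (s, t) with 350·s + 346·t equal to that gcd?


Euclidean algorithm on (350, 346) — divide until remainder is 0:
  350 = 1 · 346 + 4
  346 = 86 · 4 + 2
  4 = 2 · 2 + 0
gcd(350, 346) = 2.
Track Bezout coefficients alongside the remainders: start with r₀ = 350 = a·1 + b·0 (s = 1, t = 0) and r₁ = 346 = a·0 + b·1 (s = 0, t = 1); each new remainder r_{k+1} = r_{k-1} − q_k·r_k inherits s_{k+1} = s_{k-1} − q_k·s_k, t_{k+1} = t_{k-1} − q_k·t_k, so r_k = a·s_k + b·t_k at every step:
  q = 1: r = 4, s = 1 − 1·0 = 1, t = 0 − 1·1 = -1  (check: 350·1 + 346·(-1) = 4)
  q = 86: r = 2, s = 0 − 86·1 = -86, t = 1 − 86·(-1) = 87  (check: 350·(-86) + 346·87 = 2)
The row with r = 2 (the gcd) gives the Bezout coefficients s = -86, t = 87.
Result: 350 · (-86) + 346 · (87) = 2.

gcd(350, 346) = 2; s = -86, t = 87 (check: 350·(-86) + 346·87 = 2).


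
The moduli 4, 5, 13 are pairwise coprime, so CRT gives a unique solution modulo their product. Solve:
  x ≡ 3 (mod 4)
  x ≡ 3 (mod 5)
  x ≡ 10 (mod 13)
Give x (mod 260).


Moduli 4, 5, 13 are pairwise coprime; by CRT there is a unique solution modulo M = 4 · 5 · 13 = 260.
Solve pairwise, accumulating the modulus:
  Start with x ≡ 3 (mod 4).
  Combine with x ≡ 3 (mod 5): since gcd(4, 5) = 1, we get a unique residue mod 20.
    Write x = 3 + 4·t and substitute into x ≡ 3 (mod 5): 4·t ≡ 3 − 3 = 0 (mod 5).
    The inverse of 4 mod 5 is 4 (since 4·4 = 16 = 3·5 + 1), so t ≡ 4·0 = 0 ≡ 0 (mod 5).
    Then x = 3 + 4·0 = 3, valid modulo lcm(4, 5) = 20: x ≡ 3 (mod 20).
  Combine with x ≡ 10 (mod 13): since gcd(20, 13) = 1, we get a unique residue mod 260.
    Write x = 3 + 20·t and substitute into x ≡ 10 (mod 13): 20·t ≡ 10 − 3 = 7 (mod 13).
    Reduce coefficients mod 13: 7·t ≡ 7 (mod 13).
    The inverse of 7 mod 13 is 2 (since 7·2 = 14 = 1·13 + 1), so t ≡ 2·7 = 14 ≡ 1 (mod 13).
    Then x = 3 + 20·1 = 23, valid modulo lcm(20, 13) = 260: x ≡ 23 (mod 260).
Verify: 23 mod 4 = 3 ✓, 23 mod 5 = 3 ✓, 23 mod 13 = 10 ✓.

x ≡ 23 (mod 260).


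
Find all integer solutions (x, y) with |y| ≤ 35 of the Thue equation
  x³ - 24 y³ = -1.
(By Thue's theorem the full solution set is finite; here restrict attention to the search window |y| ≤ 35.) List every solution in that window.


The equation is x³ - 24y³ = -1. For fixed y, x³ = 24·y³ − 1, so a solution requires the RHS to be a perfect cube.
Strategy: iterate y from -35 to 35, compute RHS = 24·y³ − 1, and check whether it is a (positive or negative) perfect cube.
Check small values of y:
  y = 0: RHS = -1 = (-1)³ ⇒ x = -1 works.
  y = 1: RHS = 23 is not a perfect cube.
  y = -1: RHS = -25 is not a perfect cube.
  y = 2: RHS = 191 is not a perfect cube.
  y = -2: RHS = -193 is not a perfect cube.
  y = 3: RHS = 647 is not a perfect cube.
  y = -3: RHS = -649 is not a perfect cube.
Continuing the search up to |y| = 35 finds no further solutions beyond those listed.
Collected solutions: (-1, 0).

Solutions (with |y| ≤ 35): (-1, 0).


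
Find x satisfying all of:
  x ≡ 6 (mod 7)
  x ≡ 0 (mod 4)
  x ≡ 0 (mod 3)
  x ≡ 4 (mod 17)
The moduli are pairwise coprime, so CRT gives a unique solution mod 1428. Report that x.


Product of moduli M = 7 · 4 · 3 · 17 = 1428.
Merge one congruence at a time:
  Start: x ≡ 6 (mod 7).
  Combine with x ≡ 0 (mod 4); new modulus lcm = 28.
    Write x = 6 + 7·t and substitute into x ≡ 0 (mod 4): 7·t ≡ 0 − 6 = -6 (mod 4).
    Reduce coefficients mod 4: 3·t ≡ 2 (mod 4).
    The inverse of 3 mod 4 is 3 (since 3·3 = 9 = 2·4 + 1), so t ≡ 3·2 = 6 ≡ 2 (mod 4).
    Then x = 6 + 7·2 = 20, valid modulo lcm(7, 4) = 28: x ≡ 20 (mod 28).
  Combine with x ≡ 0 (mod 3); new modulus lcm = 84.
    Write x = 20 + 28·t and substitute into x ≡ 0 (mod 3): 28·t ≡ 0 − 20 = -20 (mod 3).
    Reduce coefficients mod 3: 1·t ≡ 1 (mod 3).
    So t ≡ 1 (mod 3).
    Then x = 20 + 28·1 = 48, valid modulo lcm(28, 3) = 84: x ≡ 48 (mod 84).
  Combine with x ≡ 4 (mod 17); new modulus lcm = 1428.
    Write x = 48 + 84·t and substitute into x ≡ 4 (mod 17): 84·t ≡ 4 − 48 = -44 (mod 17).
    Reduce coefficients mod 17: 16·t ≡ 7 (mod 17).
    The inverse of 16 mod 17 is 16 (since 16·16 = 256 = 15·17 + 1), so t ≡ 16·7 = 112 ≡ 10 (mod 17).
    Then x = 48 + 84·10 = 888, valid modulo lcm(84, 17) = 1428: x ≡ 888 (mod 1428).
Verify against each original: 888 mod 7 = 6, 888 mod 4 = 0, 888 mod 3 = 0, 888 mod 17 = 4.

x ≡ 888 (mod 1428).


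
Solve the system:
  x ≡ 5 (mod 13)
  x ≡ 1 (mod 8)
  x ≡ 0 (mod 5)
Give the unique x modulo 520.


Moduli 13, 8, 5 are pairwise coprime; by CRT there is a unique solution modulo M = 13 · 8 · 5 = 520.
Solve pairwise, accumulating the modulus:
  Start with x ≡ 5 (mod 13).
  Combine with x ≡ 1 (mod 8): since gcd(13, 8) = 1, we get a unique residue mod 104.
    Write x = 5 + 13·t and substitute into x ≡ 1 (mod 8): 13·t ≡ 1 − 5 = -4 (mod 8).
    Reduce coefficients mod 8: 5·t ≡ 4 (mod 8).
    The inverse of 5 mod 8 is 5 (since 5·5 = 25 = 3·8 + 1), so t ≡ 5·4 = 20 ≡ 4 (mod 8).
    Then x = 5 + 13·4 = 57, valid modulo lcm(13, 8) = 104: x ≡ 57 (mod 104).
  Combine with x ≡ 0 (mod 5): since gcd(104, 5) = 1, we get a unique residue mod 520.
    Write x = 57 + 104·t and substitute into x ≡ 0 (mod 5): 104·t ≡ 0 − 57 = -57 (mod 5).
    Reduce coefficients mod 5: 4·t ≡ 3 (mod 5).
    The inverse of 4 mod 5 is 4 (since 4·4 = 16 = 3·5 + 1), so t ≡ 4·3 = 12 ≡ 2 (mod 5).
    Then x = 57 + 104·2 = 265, valid modulo lcm(104, 5) = 520: x ≡ 265 (mod 520).
Verify: 265 mod 13 = 5 ✓, 265 mod 8 = 1 ✓, 265 mod 5 = 0 ✓.

x ≡ 265 (mod 520).


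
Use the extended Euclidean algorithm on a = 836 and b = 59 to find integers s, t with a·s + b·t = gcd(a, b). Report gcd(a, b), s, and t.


Euclidean algorithm on (836, 59) — divide until remainder is 0:
  836 = 14 · 59 + 10
  59 = 5 · 10 + 9
  10 = 1 · 9 + 1
  9 = 9 · 1 + 0
gcd(836, 59) = 1.
Track Bezout coefficients alongside the remainders: start with r₀ = 836 = a·1 + b·0 (s = 1, t = 0) and r₁ = 59 = a·0 + b·1 (s = 0, t = 1); each new remainder r_{k+1} = r_{k-1} − q_k·r_k inherits s_{k+1} = s_{k-1} − q_k·s_k, t_{k+1} = t_{k-1} − q_k·t_k, so r_k = a·s_k + b·t_k at every step:
  q = 14: r = 10, s = 1 − 14·0 = 1, t = 0 − 14·1 = -14  (check: 836·1 + 59·(-14) = 10)
  q = 5: r = 9, s = 0 − 5·1 = -5, t = 1 − 5·(-14) = 71  (check: 836·(-5) + 59·71 = 9)
  q = 1: r = 1, s = 1 − 1·(-5) = 6, t = -14 − 1·71 = -85  (check: 836·6 + 59·(-85) = 1)
The row with r = 1 (the gcd) gives the Bezout coefficients s = 6, t = -85.
Result: 836 · (6) + 59 · (-85) = 1.

gcd(836, 59) = 1; s = 6, t = -85 (check: 836·6 + 59·(-85) = 1).


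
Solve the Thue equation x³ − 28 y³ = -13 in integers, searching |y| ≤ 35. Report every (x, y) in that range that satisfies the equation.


The equation is x³ - 28y³ = -13. For fixed y, x³ = 28·y³ − 13, so a solution requires the RHS to be a perfect cube.
Strategy: iterate y from -35 to 35, compute RHS = 28·y³ − 13, and check whether it is a (positive or negative) perfect cube.
Check small values of y:
  y = 0: RHS = -13 is not a perfect cube.
  y = 1: RHS = 15 is not a perfect cube.
  y = -1: RHS = -41 is not a perfect cube.
  y = 2: RHS = 211 is not a perfect cube.
  y = -2: RHS = -237 is not a perfect cube.
  y = 3: RHS = 743 is not a perfect cube.
  y = -3: RHS = -769 is not a perfect cube.
Continuing the search up to |y| = 35 finds no solutions either.
No (x, y) in the scanned range satisfies the equation.

No integer solutions with |y| ≤ 35.


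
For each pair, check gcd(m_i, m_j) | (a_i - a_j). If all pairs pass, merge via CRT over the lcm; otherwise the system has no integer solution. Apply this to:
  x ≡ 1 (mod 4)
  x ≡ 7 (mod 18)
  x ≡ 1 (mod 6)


Moduli 4, 18, 6 are not pairwise coprime, so CRT works modulo lcm(m_i) when all pairwise compatibility conditions hold.
Pairwise compatibility: gcd(m_i, m_j) must divide a_i - a_j for every pair.
Merge one congruence at a time:
  Start: x ≡ 1 (mod 4).
  Combine with x ≡ 7 (mod 18): gcd(4, 18) = 2; 7 - 1 = 6, which IS divisible by 2, so compatible.
    Write x = 1 + 4·t and substitute into x ≡ 7 (mod 18): 4·t ≡ 7 − 1 = 6 (mod 18).
    Divide the congruence (and modulus) by g = 2: 2·t ≡ 3 (mod 9).
    The inverse of 2 mod 9 is 5 (since 2·5 = 10 = 1·9 + 1), so t ≡ 5·3 = 15 ≡ 6 (mod 9).
    Then x = 1 + 4·6 = 25, valid modulo lcm(4, 18) = 36: x ≡ 25 (mod 36).
  Combine with x ≡ 1 (mod 6): gcd(36, 6) = 6; 1 - 25 = -24, which IS divisible by 6, so compatible.
    Write x = 25 + 36·t and substitute into x ≡ 1 (mod 6): 36·t ≡ 1 − 25 = -24 (mod 6).
    Divide the congruence (and modulus) by g = 6: 6·t ≡ -4 (mod 1).
    Modulo 1 every t works; take t = 0.
    Then x = 25 + 36·0 = 25, valid modulo lcm(36, 6) = 36: x ≡ 25 (mod 36).
Verify: 25 mod 4 = 1, 25 mod 18 = 7, 25 mod 6 = 1.

x ≡ 25 (mod 36).


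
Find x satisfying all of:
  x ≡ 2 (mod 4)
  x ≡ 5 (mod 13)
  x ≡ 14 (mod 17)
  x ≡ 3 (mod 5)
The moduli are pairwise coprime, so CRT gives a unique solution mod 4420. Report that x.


Product of moduli M = 4 · 13 · 17 · 5 = 4420.
Merge one congruence at a time:
  Start: x ≡ 2 (mod 4).
  Combine with x ≡ 5 (mod 13); new modulus lcm = 52.
    Write x = 2 + 4·t and substitute into x ≡ 5 (mod 13): 4·t ≡ 5 − 2 = 3 (mod 13).
    The inverse of 4 mod 13 is 10 (since 4·10 = 40 = 3·13 + 1), so t ≡ 10·3 = 30 ≡ 4 (mod 13).
    Then x = 2 + 4·4 = 18, valid modulo lcm(4, 13) = 52: x ≡ 18 (mod 52).
  Combine with x ≡ 14 (mod 17); new modulus lcm = 884.
    Write x = 18 + 52·t and substitute into x ≡ 14 (mod 17): 52·t ≡ 14 − 18 = -4 (mod 17).
    Reduce coefficients mod 17: 1·t ≡ 13 (mod 17).
    So t ≡ 13 (mod 17).
    Then x = 18 + 52·13 = 694, valid modulo lcm(52, 17) = 884: x ≡ 694 (mod 884).
  Combine with x ≡ 3 (mod 5); new modulus lcm = 4420.
    Write x = 694 + 884·t and substitute into x ≡ 3 (mod 5): 884·t ≡ 3 − 694 = -691 (mod 5).
    Reduce coefficients mod 5: 4·t ≡ 4 (mod 5).
    The inverse of 4 mod 5 is 4 (since 4·4 = 16 = 3·5 + 1), so t ≡ 4·4 = 16 ≡ 1 (mod 5).
    Then x = 694 + 884·1 = 1578, valid modulo lcm(884, 5) = 4420: x ≡ 1578 (mod 4420).
Verify against each original: 1578 mod 4 = 2, 1578 mod 13 = 5, 1578 mod 17 = 14, 1578 mod 5 = 3.

x ≡ 1578 (mod 4420).


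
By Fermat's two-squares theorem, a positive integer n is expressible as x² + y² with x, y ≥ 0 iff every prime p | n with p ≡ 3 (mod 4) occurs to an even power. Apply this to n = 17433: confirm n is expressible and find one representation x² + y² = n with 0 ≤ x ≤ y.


Step 1: Factor n = 17433 = 3^2 · 13 · 149.
Step 2: Check the mod-4 condition on each prime factor: 3 ≡ 3 (mod 4), exponent 2 (must be even); 13 ≡ 1 (mod 4), exponent 1; 149 ≡ 1 (mod 4), exponent 1.
All primes ≡ 3 (mod 4) appear to even exponent (or don't appear), so by the two-squares theorem n IS expressible as a sum of two squares.
Step 3: Build a representation. Group n = k² · m with k = 3 and m = 13 · 149 = 1937 (a product of primes ≡ 1 (mod 4)); a representation of m scales to one of n via (k·x)² + (k·y)² = k²(x² + y²). Each prime p ≡ 1 (mod 4) is itself a sum of two squares; find a² by testing p − a² for a perfect square:
  13: 13 − 1² = 12, 13 − 2² = 9 = 3² ⇒ 13 = 2² + 3².
  149: 149 − 1² = 148, 149 − 2² = 145, 149 − 3² = 140, 149 − 4² = 133, 149 − 5² = 124, 149 − 6² = 113, 149 − 7² = 100 = 10² ⇒ 149 = 7² + 10².
  Combine using the Brahmagupta–Fibonacci identity (a² + b²)(c² + d²) = (ac − bd)² + (ad + bc)² = (ac + bd)² + (ad − bc)²:
  13 · 149 = 1937: from (2² + 3²)(7² + 10²), take (2·7 − 3·10, 2·10 + 3·7) = (14 − 30, 20 + 21) = (-16, 41); dropping signs (only squares matter) gives (16, 41); check 16² + 41² = 256 + 1681 = 1937 ✓.
  Scale by k = 3: (3·16, 3·41) = (48, 123).
Step 4: Order so x ≤ y and verify: 48² + 123² = 2304 + 15129 = 17433 = n. ✓

n = 17433 = 48² + 123² (one valid representation with x ≤ y).


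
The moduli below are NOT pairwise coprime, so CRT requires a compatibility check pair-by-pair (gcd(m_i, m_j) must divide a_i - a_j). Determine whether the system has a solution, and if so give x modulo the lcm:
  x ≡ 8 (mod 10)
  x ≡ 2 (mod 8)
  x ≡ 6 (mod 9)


Moduli 10, 8, 9 are not pairwise coprime, so CRT works modulo lcm(m_i) when all pairwise compatibility conditions hold.
Pairwise compatibility: gcd(m_i, m_j) must divide a_i - a_j for every pair.
Merge one congruence at a time:
  Start: x ≡ 8 (mod 10).
  Combine with x ≡ 2 (mod 8): gcd(10, 8) = 2; 2 - 8 = -6, which IS divisible by 2, so compatible.
    Write x = 8 + 10·t and substitute into x ≡ 2 (mod 8): 10·t ≡ 2 − 8 = -6 (mod 8).
    Divide the congruence (and modulus) by g = 2: 5·t ≡ -3 (mod 4).
    Reduce coefficients mod 4: 1·t ≡ 1 (mod 4).
    So t ≡ 1 (mod 4).
    Then x = 8 + 10·1 = 18, valid modulo lcm(10, 8) = 40: x ≡ 18 (mod 40).
  Combine with x ≡ 6 (mod 9): gcd(40, 9) = 1; 6 - 18 = -12, which IS divisible by 1, so compatible.
    Write x = 18 + 40·t and substitute into x ≡ 6 (mod 9): 40·t ≡ 6 − 18 = -12 (mod 9).
    Reduce coefficients mod 9: 4·t ≡ 6 (mod 9).
    The inverse of 4 mod 9 is 7 (since 4·7 = 28 = 3·9 + 1), so t ≡ 7·6 = 42 ≡ 6 (mod 9).
    Then x = 18 + 40·6 = 258, valid modulo lcm(40, 9) = 360: x ≡ 258 (mod 360).
Verify: 258 mod 10 = 8, 258 mod 8 = 2, 258 mod 9 = 6.

x ≡ 258 (mod 360).


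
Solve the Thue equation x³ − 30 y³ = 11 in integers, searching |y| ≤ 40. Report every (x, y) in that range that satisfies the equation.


The equation is x³ - 30y³ = 11. For fixed y, x³ = 30·y³ + 11, so a solution requires the RHS to be a perfect cube.
Strategy: iterate y from -40 to 40, compute RHS = 30·y³ + 11, and check whether it is a (positive or negative) perfect cube.
Check small values of y:
  y = 0: RHS = 11 is not a perfect cube.
  y = 1: RHS = 41 is not a perfect cube.
  y = -1: RHS = -19 is not a perfect cube.
  y = 2: RHS = 251 is not a perfect cube.
  y = -2: RHS = -229 is not a perfect cube.
  y = 3: RHS = 821 is not a perfect cube.
  y = -3: RHS = -799 is not a perfect cube.
Continuing the search up to |y| = 40 finds no solutions either.
No (x, y) in the scanned range satisfies the equation.

No integer solutions with |y| ≤ 40.


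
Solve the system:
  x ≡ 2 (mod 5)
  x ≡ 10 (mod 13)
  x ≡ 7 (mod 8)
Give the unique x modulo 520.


Moduli 5, 13, 8 are pairwise coprime; by CRT there is a unique solution modulo M = 5 · 13 · 8 = 520.
Solve pairwise, accumulating the modulus:
  Start with x ≡ 2 (mod 5).
  Combine with x ≡ 10 (mod 13): since gcd(5, 13) = 1, we get a unique residue mod 65.
    Write x = 2 + 5·t and substitute into x ≡ 10 (mod 13): 5·t ≡ 10 − 2 = 8 (mod 13).
    The inverse of 5 mod 13 is 8 (since 5·8 = 40 = 3·13 + 1), so t ≡ 8·8 = 64 ≡ 12 (mod 13).
    Then x = 2 + 5·12 = 62, valid modulo lcm(5, 13) = 65: x ≡ 62 (mod 65).
  Combine with x ≡ 7 (mod 8): since gcd(65, 8) = 1, we get a unique residue mod 520.
    Write x = 62 + 65·t and substitute into x ≡ 7 (mod 8): 65·t ≡ 7 − 62 = -55 (mod 8).
    Reduce coefficients mod 8: 1·t ≡ 1 (mod 8).
    So t ≡ 1 (mod 8).
    Then x = 62 + 65·1 = 127, valid modulo lcm(65, 8) = 520: x ≡ 127 (mod 520).
Verify: 127 mod 5 = 2 ✓, 127 mod 13 = 10 ✓, 127 mod 8 = 7 ✓.

x ≡ 127 (mod 520).


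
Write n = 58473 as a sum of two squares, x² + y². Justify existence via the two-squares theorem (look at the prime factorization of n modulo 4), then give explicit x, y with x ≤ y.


Step 1: Factor n = 58473 = 3^2 · 73 · 89.
Step 2: Check the mod-4 condition on each prime factor: 3 ≡ 3 (mod 4), exponent 2 (must be even); 73 ≡ 1 (mod 4), exponent 1; 89 ≡ 1 (mod 4), exponent 1.
All primes ≡ 3 (mod 4) appear to even exponent (or don't appear), so by the two-squares theorem n IS expressible as a sum of two squares.
Step 3: Build a representation. Group n = k² · m with k = 3 and m = 73 · 89 = 6497 (a product of primes ≡ 1 (mod 4)); a representation of m scales to one of n via (k·x)² + (k·y)² = k²(x² + y²). Each prime p ≡ 1 (mod 4) is itself a sum of two squares; find a² by testing p − a² for a perfect square:
  73: 73 − 1² = 72, 73 − 2² = 69, 73 − 3² = 64 = 8² ⇒ 73 = 3² + 8².
  89: 89 − 1² = 88, 89 − 2² = 85, 89 − 3² = 80, 89 − 4² = 73, 89 − 5² = 64 = 8² ⇒ 89 = 5² + 8².
  Combine using the Brahmagupta–Fibonacci identity (a² + b²)(c² + d²) = (ac − bd)² + (ad + bc)² = (ac + bd)² + (ad − bc)²:
  73 · 89 = 6497: from (3² + 8²)(5² + 8²), take (3·5 − 8·8, 3·8 + 8·5) = (15 − 64, 24 + 40) = (-49, 64); dropping signs (only squares matter) gives (49, 64); check 49² + 64² = 2401 + 4096 = 6497 ✓.
  Scale by k = 3: (3·49, 3·64) = (147, 192).
Step 4: Order so x ≤ y and verify: 147² + 192² = 21609 + 36864 = 58473 = n. ✓

n = 58473 = 147² + 192² (one valid representation with x ≤ y).


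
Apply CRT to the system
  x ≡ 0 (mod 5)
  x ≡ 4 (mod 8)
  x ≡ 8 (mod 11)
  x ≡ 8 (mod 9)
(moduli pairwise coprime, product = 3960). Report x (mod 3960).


Product of moduli M = 5 · 8 · 11 · 9 = 3960.
Merge one congruence at a time:
  Start: x ≡ 0 (mod 5).
  Combine with x ≡ 4 (mod 8); new modulus lcm = 40.
    Write x = 0 + 5·t and substitute into x ≡ 4 (mod 8): 5·t ≡ 4 − 0 = 4 (mod 8).
    The inverse of 5 mod 8 is 5 (since 5·5 = 25 = 3·8 + 1), so t ≡ 5·4 = 20 ≡ 4 (mod 8).
    Then x = 0 + 5·4 = 20, valid modulo lcm(5, 8) = 40: x ≡ 20 (mod 40).
  Combine with x ≡ 8 (mod 11); new modulus lcm = 440.
    Write x = 20 + 40·t and substitute into x ≡ 8 (mod 11): 40·t ≡ 8 − 20 = -12 (mod 11).
    Reduce coefficients mod 11: 7·t ≡ 10 (mod 11).
    The inverse of 7 mod 11 is 8 (since 7·8 = 56 = 5·11 + 1), so t ≡ 8·10 = 80 ≡ 3 (mod 11).
    Then x = 20 + 40·3 = 140, valid modulo lcm(40, 11) = 440: x ≡ 140 (mod 440).
  Combine with x ≡ 8 (mod 9); new modulus lcm = 3960.
    Write x = 140 + 440·t and substitute into x ≡ 8 (mod 9): 440·t ≡ 8 − 140 = -132 (mod 9).
    Reduce coefficients mod 9: 8·t ≡ 3 (mod 9).
    The inverse of 8 mod 9 is 8 (since 8·8 = 64 = 7·9 + 1), so t ≡ 8·3 = 24 ≡ 6 (mod 9).
    Then x = 140 + 440·6 = 2780, valid modulo lcm(440, 9) = 3960: x ≡ 2780 (mod 3960).
Verify against each original: 2780 mod 5 = 0, 2780 mod 8 = 4, 2780 mod 11 = 8, 2780 mod 9 = 8.

x ≡ 2780 (mod 3960).


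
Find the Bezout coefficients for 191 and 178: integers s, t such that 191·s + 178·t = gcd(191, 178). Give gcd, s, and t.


Euclidean algorithm on (191, 178) — divide until remainder is 0:
  191 = 1 · 178 + 13
  178 = 13 · 13 + 9
  13 = 1 · 9 + 4
  9 = 2 · 4 + 1
  4 = 4 · 1 + 0
gcd(191, 178) = 1.
Track Bezout coefficients alongside the remainders: start with r₀ = 191 = a·1 + b·0 (s = 1, t = 0) and r₁ = 178 = a·0 + b·1 (s = 0, t = 1); each new remainder r_{k+1} = r_{k-1} − q_k·r_k inherits s_{k+1} = s_{k-1} − q_k·s_k, t_{k+1} = t_{k-1} − q_k·t_k, so r_k = a·s_k + b·t_k at every step:
  q = 1: r = 13, s = 1 − 1·0 = 1, t = 0 − 1·1 = -1  (check: 191·1 + 178·(-1) = 13)
  q = 13: r = 9, s = 0 − 13·1 = -13, t = 1 − 13·(-1) = 14  (check: 191·(-13) + 178·14 = 9)
  q = 1: r = 4, s = 1 − 1·(-13) = 14, t = -1 − 1·14 = -15  (check: 191·14 + 178·(-15) = 4)
  q = 2: r = 1, s = -13 − 2·14 = -41, t = 14 − 2·(-15) = 44  (check: 191·(-41) + 178·44 = 1)
The row with r = 1 (the gcd) gives the Bezout coefficients s = -41, t = 44.
Result: 191 · (-41) + 178 · (44) = 1.

gcd(191, 178) = 1; s = -41, t = 44 (check: 191·(-41) + 178·44 = 1).


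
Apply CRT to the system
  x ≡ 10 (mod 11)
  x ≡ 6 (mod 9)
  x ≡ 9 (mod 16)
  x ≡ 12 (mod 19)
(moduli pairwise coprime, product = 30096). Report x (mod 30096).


Product of moduli M = 11 · 9 · 16 · 19 = 30096.
Merge one congruence at a time:
  Start: x ≡ 10 (mod 11).
  Combine with x ≡ 6 (mod 9); new modulus lcm = 99.
    Write x = 10 + 11·t and substitute into x ≡ 6 (mod 9): 11·t ≡ 6 − 10 = -4 (mod 9).
    Reduce coefficients mod 9: 2·t ≡ 5 (mod 9).
    The inverse of 2 mod 9 is 5 (since 2·5 = 10 = 1·9 + 1), so t ≡ 5·5 = 25 ≡ 7 (mod 9).
    Then x = 10 + 11·7 = 87, valid modulo lcm(11, 9) = 99: x ≡ 87 (mod 99).
  Combine with x ≡ 9 (mod 16); new modulus lcm = 1584.
    Write x = 87 + 99·t and substitute into x ≡ 9 (mod 16): 99·t ≡ 9 − 87 = -78 (mod 16).
    Reduce coefficients mod 16: 3·t ≡ 2 (mod 16).
    The inverse of 3 mod 16 is 11 (since 3·11 = 33 = 2·16 + 1), so t ≡ 11·2 = 22 ≡ 6 (mod 16).
    Then x = 87 + 99·6 = 681, valid modulo lcm(99, 16) = 1584: x ≡ 681 (mod 1584).
  Combine with x ≡ 12 (mod 19); new modulus lcm = 30096.
    Write x = 681 + 1584·t and substitute into x ≡ 12 (mod 19): 1584·t ≡ 12 − 681 = -669 (mod 19).
    Reduce coefficients mod 19: 7·t ≡ 15 (mod 19).
    The inverse of 7 mod 19 is 11 (since 7·11 = 77 = 4·19 + 1), so t ≡ 11·15 = 165 ≡ 13 (mod 19).
    Then x = 681 + 1584·13 = 21273, valid modulo lcm(1584, 19) = 30096: x ≡ 21273 (mod 30096).
Verify against each original: 21273 mod 11 = 10, 21273 mod 9 = 6, 21273 mod 16 = 9, 21273 mod 19 = 12.

x ≡ 21273 (mod 30096).


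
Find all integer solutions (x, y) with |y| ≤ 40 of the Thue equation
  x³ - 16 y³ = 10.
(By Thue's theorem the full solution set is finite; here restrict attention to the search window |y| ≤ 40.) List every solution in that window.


The equation is x³ - 16y³ = 10. For fixed y, x³ = 16·y³ + 10, so a solution requires the RHS to be a perfect cube.
Strategy: iterate y from -40 to 40, compute RHS = 16·y³ + 10, and check whether it is a (positive or negative) perfect cube.
Check small values of y:
  y = 0: RHS = 10 is not a perfect cube.
  y = 1: RHS = 26 is not a perfect cube.
  y = -1: RHS = -6 is not a perfect cube.
  y = 2: RHS = 138 is not a perfect cube.
  y = -2: RHS = -118 is not a perfect cube.
  y = 3: RHS = 442 is not a perfect cube.
  y = -3: RHS = -422 is not a perfect cube.
Continuing the search up to |y| = 40 finds no solutions either.
No (x, y) in the scanned range satisfies the equation.

No integer solutions with |y| ≤ 40.


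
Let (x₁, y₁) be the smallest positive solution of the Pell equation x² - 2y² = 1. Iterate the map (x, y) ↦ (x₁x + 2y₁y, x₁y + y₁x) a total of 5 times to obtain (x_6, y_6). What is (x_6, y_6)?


Step 1: Find the fundamental solution (x₁, y₁) of x² - 2y² = 1.
  Expand √2 as a continued fraction. a₀ = ⌊√2⌋ = 1; iterate m_{k+1} = d_k·a_k − m_k, d_{k+1} = (2 − m_{k+1}²)/d_k, a_{k+1} = ⌊(a₀ + m_{k+1})/d_{k+1}⌋ (starting m₀ = 0, d₀ = 1), with convergents p_k = a_k·p_{k-1} + p_{k-2}, q_k = a_k·q_{k-1} + q_{k-2} (p₋₁ = 1, q₋₁ = 0):
  k = 0: a₀ = 1; p₀/q₀ = 1/1; p₀² − 2·q₀² = 1 − 2 = -1.
  k = 1: m = 1, d = 1, a = ⌊(1 + 1)/1⌋ = 2; p/q = (2·1 + 1)/(2·1 + 0) = 3/2; p² − 2·q² = 9 − 8 = 1.
  The first convergent with p² − 2·q² = 1 gives the fundamental solution (x₁, y₁) = (3, 2).
Step 2: Apply the recurrence (x_{n+1}, y_{n+1}) = (x₁x_n + 2y₁y_n, x₁y_n + y₁x_n) repeatedly.
  From (x_1, y_1) = (3, 2): x_2 = 3·3 + 2·2·2 = 17; y_2 = 3·2 + 2·3 = 12.
  From (x_2, y_2) = (17, 12): x_3 = 3·17 + 2·2·12 = 99; y_3 = 3·12 + 2·17 = 70.
  From (x_3, y_3) = (99, 70): x_4 = 3·99 + 2·2·70 = 577; y_4 = 3·70 + 2·99 = 408.
  From (x_4, y_4) = (577, 408): x_5 = 3·577 + 2·2·408 = 3363; y_5 = 3·408 + 2·577 = 2378.
  From (x_5, y_5) = (3363, 2378): x_6 = 3·3363 + 2·2·2378 = 19601; y_6 = 3·2378 + 2·3363 = 13860.
Step 3: Verify x_6² - 2·y_6² = 384199201 - 384199200 = 1 (should be 1). ✓

(x_1, y_1) = (3, 2); (x_6, y_6) = (19601, 13860).


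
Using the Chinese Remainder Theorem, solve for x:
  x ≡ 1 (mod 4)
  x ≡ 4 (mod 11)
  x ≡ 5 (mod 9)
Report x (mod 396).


Moduli 4, 11, 9 are pairwise coprime; by CRT there is a unique solution modulo M = 4 · 11 · 9 = 396.
Solve pairwise, accumulating the modulus:
  Start with x ≡ 1 (mod 4).
  Combine with x ≡ 4 (mod 11): since gcd(4, 11) = 1, we get a unique residue mod 44.
    Write x = 1 + 4·t and substitute into x ≡ 4 (mod 11): 4·t ≡ 4 − 1 = 3 (mod 11).
    The inverse of 4 mod 11 is 3 (since 4·3 = 12 = 1·11 + 1), so t ≡ 3·3 = 9 ≡ 9 (mod 11).
    Then x = 1 + 4·9 = 37, valid modulo lcm(4, 11) = 44: x ≡ 37 (mod 44).
  Combine with x ≡ 5 (mod 9): since gcd(44, 9) = 1, we get a unique residue mod 396.
    Write x = 37 + 44·t and substitute into x ≡ 5 (mod 9): 44·t ≡ 5 − 37 = -32 (mod 9).
    Reduce coefficients mod 9: 8·t ≡ 4 (mod 9).
    The inverse of 8 mod 9 is 8 (since 8·8 = 64 = 7·9 + 1), so t ≡ 8·4 = 32 ≡ 5 (mod 9).
    Then x = 37 + 44·5 = 257, valid modulo lcm(44, 9) = 396: x ≡ 257 (mod 396).
Verify: 257 mod 4 = 1 ✓, 257 mod 11 = 4 ✓, 257 mod 9 = 5 ✓.

x ≡ 257 (mod 396).


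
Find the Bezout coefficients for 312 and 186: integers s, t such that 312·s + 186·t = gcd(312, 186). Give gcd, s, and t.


Euclidean algorithm on (312, 186) — divide until remainder is 0:
  312 = 1 · 186 + 126
  186 = 1 · 126 + 60
  126 = 2 · 60 + 6
  60 = 10 · 6 + 0
gcd(312, 186) = 6.
Track Bezout coefficients alongside the remainders: start with r₀ = 312 = a·1 + b·0 (s = 1, t = 0) and r₁ = 186 = a·0 + b·1 (s = 0, t = 1); each new remainder r_{k+1} = r_{k-1} − q_k·r_k inherits s_{k+1} = s_{k-1} − q_k·s_k, t_{k+1} = t_{k-1} − q_k·t_k, so r_k = a·s_k + b·t_k at every step:
  q = 1: r = 126, s = 1 − 1·0 = 1, t = 0 − 1·1 = -1  (check: 312·1 + 186·(-1) = 126)
  q = 1: r = 60, s = 0 − 1·1 = -1, t = 1 − 1·(-1) = 2  (check: 312·(-1) + 186·2 = 60)
  q = 2: r = 6, s = 1 − 2·(-1) = 3, t = -1 − 2·2 = -5  (check: 312·3 + 186·(-5) = 6)
The row with r = 6 (the gcd) gives the Bezout coefficients s = 3, t = -5.
Result: 312 · (3) + 186 · (-5) = 6.

gcd(312, 186) = 6; s = 3, t = -5 (check: 312·3 + 186·(-5) = 6).


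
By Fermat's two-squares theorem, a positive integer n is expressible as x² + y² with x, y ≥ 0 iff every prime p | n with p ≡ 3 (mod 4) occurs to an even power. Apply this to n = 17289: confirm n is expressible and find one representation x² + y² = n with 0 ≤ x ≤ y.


Step 1: Factor n = 17289 = 3^2 · 17 · 113.
Step 2: Check the mod-4 condition on each prime factor: 3 ≡ 3 (mod 4), exponent 2 (must be even); 17 ≡ 1 (mod 4), exponent 1; 113 ≡ 1 (mod 4), exponent 1.
All primes ≡ 3 (mod 4) appear to even exponent (or don't appear), so by the two-squares theorem n IS expressible as a sum of two squares.
Step 3: Build a representation. Group n = k² · m with k = 3 and m = 17 · 113 = 1921 (a product of primes ≡ 1 (mod 4)); a representation of m scales to one of n via (k·x)² + (k·y)² = k²(x² + y²). Each prime p ≡ 1 (mod 4) is itself a sum of two squares; find a² by testing p − a² for a perfect square:
  17: 17 − 1² = 16 = 4² ⇒ 17 = 1² + 4².
  113: 113 − 1² = 112, 113 − 2² = 109, 113 − 3² = 104, 113 − 4² = 97, 113 − 5² = 88, 113 − 6² = 77, 113 − 7² = 64 = 8² ⇒ 113 = 7² + 8².
  Combine using the Brahmagupta–Fibonacci identity (a² + b²)(c² + d²) = (ac − bd)² + (ad + bc)² = (ac + bd)² + (ad − bc)²:
  17 · 113 = 1921: from (1² + 4²)(7² + 8²), take (1·7 − 4·8, 1·8 + 4·7) = (7 − 32, 8 + 28) = (-25, 36); dropping signs (only squares matter) gives (25, 36); check 25² + 36² = 625 + 1296 = 1921 ✓.
  Scale by k = 3: (3·25, 3·36) = (75, 108).
Step 4: Order so x ≤ y and verify: 75² + 108² = 5625 + 11664 = 17289 = n. ✓

n = 17289 = 75² + 108² (one valid representation with x ≤ y).
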